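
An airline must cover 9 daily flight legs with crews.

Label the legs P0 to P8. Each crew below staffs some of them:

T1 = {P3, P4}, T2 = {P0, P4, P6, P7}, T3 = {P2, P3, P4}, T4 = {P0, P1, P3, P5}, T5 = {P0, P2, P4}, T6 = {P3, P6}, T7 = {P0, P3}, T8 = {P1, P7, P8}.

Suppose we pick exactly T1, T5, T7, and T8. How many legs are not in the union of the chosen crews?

2

Union of T1, T5, T7, T8 = {P0, P1, P2, P3, P4, P7, P8}.
Not covered: P5, P6 — 2 legs.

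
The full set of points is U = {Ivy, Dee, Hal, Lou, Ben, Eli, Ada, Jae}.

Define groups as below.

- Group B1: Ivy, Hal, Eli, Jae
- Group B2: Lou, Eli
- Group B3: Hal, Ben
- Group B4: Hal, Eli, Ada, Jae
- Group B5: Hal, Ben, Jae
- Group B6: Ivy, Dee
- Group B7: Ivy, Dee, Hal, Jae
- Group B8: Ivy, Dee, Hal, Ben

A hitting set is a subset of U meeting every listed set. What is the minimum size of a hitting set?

3

Take H = {Dee, Ben, Eli}. Each listed group contains at least one of these, so H is a hitting set of size 3.
The groups B2, B3, B6 are pairwise disjoint, so any hitting set needs a separate point for each — at least 3. Hence 3 is optimal.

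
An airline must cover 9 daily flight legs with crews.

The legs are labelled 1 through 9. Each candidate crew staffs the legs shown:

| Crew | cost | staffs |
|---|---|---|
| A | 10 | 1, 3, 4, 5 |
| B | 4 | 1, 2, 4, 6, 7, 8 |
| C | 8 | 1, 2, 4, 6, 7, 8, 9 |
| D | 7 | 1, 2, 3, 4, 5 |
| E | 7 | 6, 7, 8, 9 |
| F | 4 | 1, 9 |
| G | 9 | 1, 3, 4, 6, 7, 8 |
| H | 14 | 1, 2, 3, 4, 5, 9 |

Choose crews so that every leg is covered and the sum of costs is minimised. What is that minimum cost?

D, E together cover every leg (D ∪ E = {1, 2, 3, 4, 5, 6, 7, 8, 9}); total cost 7 + 7 = 14.
The greedy pick B, D, F costs 15; no covering selection beats 14.

14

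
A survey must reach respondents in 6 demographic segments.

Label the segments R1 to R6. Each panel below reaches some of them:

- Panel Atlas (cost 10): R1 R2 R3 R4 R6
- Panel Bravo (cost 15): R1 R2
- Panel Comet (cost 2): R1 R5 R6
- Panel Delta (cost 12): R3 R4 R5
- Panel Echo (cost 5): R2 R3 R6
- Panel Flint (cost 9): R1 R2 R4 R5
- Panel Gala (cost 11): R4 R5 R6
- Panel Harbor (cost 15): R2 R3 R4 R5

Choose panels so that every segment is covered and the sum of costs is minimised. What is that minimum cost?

Atlas, Comet together cover every segment (Atlas ∪ Comet = {R1, R2, R3, R4, R5, R6}); total cost 10 + 2 = 12.
The greedy pick Comet, Echo, Flint costs 16; no covering selection beats 12.

12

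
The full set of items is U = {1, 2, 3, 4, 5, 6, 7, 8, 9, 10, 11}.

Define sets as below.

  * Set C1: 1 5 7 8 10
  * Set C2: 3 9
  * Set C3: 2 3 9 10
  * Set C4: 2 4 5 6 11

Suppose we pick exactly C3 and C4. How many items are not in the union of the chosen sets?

Union of C3, C4 = {2, 3, 4, 5, 6, 9, 10, 11}.
Not covered: 1, 7, 8 — 3 items.

3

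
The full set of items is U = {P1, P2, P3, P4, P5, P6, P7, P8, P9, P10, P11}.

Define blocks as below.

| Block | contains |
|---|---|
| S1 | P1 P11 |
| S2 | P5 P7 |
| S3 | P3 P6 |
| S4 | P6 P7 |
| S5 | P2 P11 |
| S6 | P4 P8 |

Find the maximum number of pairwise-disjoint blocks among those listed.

S1, S2, S3, S6 are pairwise disjoint (S1={P1,P11}; S2={P5,P7}; S3={P3,P6}; S6={P4,P8}).
Every remaining block overlaps one of these, and no 5 of the listed blocks are pairwise disjoint, so 4 is the maximum.

4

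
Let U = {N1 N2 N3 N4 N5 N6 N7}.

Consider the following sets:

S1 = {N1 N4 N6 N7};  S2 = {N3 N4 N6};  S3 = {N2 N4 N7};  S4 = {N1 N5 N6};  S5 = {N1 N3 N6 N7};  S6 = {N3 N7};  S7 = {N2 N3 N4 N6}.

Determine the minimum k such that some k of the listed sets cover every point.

S3 and S4 and S6 together: S3 ∪ S4 ∪ S6 = {N1, N2, N3, N4, N5, N6, N7} — every point is covered.
Only S4 contains N5, so S4 is forced; the remaining 4 points need at least 2 more sets (each remaining set adds at most 3) — so at least 3 sets are needed, and 3 is optimal.

3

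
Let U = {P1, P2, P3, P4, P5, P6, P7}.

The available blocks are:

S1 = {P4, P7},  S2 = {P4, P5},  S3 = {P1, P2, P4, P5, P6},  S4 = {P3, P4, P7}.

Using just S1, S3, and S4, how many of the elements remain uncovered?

0

Union of S1, S3, S4 = {P1, P2, P3, P4, P5, P6, P7} — that's every element, so 0 are uncovered.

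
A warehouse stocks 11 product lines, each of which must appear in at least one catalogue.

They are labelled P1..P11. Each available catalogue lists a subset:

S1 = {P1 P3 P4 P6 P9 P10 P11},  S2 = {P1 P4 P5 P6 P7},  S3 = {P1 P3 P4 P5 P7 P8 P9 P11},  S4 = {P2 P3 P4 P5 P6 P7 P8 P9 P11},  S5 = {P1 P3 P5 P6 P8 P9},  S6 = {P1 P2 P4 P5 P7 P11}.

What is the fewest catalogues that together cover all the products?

S1 and S4 together: S1 ∪ S4 = {P1, P2, P3, P4, P5, P6, P7, P8, P9, P10, P11} — every product is covered.
No single catalogue has all 11 products (the largest, S4, has 9), so 2 is optimal.

2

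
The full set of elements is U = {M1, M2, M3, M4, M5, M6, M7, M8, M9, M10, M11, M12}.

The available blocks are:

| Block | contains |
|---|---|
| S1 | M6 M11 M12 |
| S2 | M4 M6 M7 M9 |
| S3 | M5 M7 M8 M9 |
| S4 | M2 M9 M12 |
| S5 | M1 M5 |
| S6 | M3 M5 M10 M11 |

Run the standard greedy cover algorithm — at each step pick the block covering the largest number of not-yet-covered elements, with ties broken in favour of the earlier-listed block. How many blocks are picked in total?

Greedy: pick S2 (covers 4 new) → pick S6 (covers 4 new) → pick S4 (covers 2 new) → pick S3 (covers 1 new) → pick S5 (covers 1 new). Total picks: 5.

5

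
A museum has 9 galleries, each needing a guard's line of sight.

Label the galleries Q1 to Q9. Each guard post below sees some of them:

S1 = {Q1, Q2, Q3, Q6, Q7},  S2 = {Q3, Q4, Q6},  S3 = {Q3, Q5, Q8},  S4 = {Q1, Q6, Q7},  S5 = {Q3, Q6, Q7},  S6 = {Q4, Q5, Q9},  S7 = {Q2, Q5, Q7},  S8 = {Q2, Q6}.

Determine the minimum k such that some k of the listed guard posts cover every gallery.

Take {S1, S3, S6}. Their union is {Q1, Q2, Q3, Q4, Q5, Q6, Q7, Q8, Q9}, which is all 9 galleries.
Only S3 contains Q8, so S3 is forced; the remaining 6 galleries need at least 2 more guard posts (each remaining guard post adds at most 4) — so at least 3 guard posts are needed, and 3 is optimal.

3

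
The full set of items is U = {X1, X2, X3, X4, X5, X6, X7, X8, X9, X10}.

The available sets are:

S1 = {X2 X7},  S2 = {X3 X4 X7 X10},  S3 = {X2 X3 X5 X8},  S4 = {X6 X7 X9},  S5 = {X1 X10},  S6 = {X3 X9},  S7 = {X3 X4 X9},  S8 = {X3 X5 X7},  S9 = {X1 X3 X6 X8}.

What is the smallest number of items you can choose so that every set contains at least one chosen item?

3

Take H = {X3, X7, X10}. Each listed set contains at least one of these, so H is a hitting set of size 3.
The sets S1, S5, S6 are pairwise disjoint, so any hitting set needs a separate item for each — at least 3. Hence 3 is optimal.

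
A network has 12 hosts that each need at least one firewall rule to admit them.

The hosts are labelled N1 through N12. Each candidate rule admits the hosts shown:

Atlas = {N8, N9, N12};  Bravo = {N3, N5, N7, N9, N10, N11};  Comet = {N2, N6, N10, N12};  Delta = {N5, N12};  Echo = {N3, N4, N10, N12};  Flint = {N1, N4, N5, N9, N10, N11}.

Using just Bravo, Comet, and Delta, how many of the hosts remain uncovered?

3

Union of Bravo, Comet, Delta = {N2, N3, N5, N6, N7, N9, N10, N11, N12}.
Not covered: N1, N4, N8 — 3 hosts.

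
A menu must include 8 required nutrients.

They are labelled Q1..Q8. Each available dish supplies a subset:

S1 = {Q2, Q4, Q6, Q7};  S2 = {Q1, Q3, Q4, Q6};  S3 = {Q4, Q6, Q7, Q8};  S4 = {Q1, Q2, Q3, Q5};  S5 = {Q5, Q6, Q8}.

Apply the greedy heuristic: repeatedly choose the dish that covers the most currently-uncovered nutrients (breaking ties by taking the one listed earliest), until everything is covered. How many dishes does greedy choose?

Greedy: pick S1 (covers 4 new) → pick S4 (covers 3 new) → pick S3 (covers 1 new). Total picks: 3.
(The true minimum cover uses only 2 dishes, so greedy is not optimal here.)

3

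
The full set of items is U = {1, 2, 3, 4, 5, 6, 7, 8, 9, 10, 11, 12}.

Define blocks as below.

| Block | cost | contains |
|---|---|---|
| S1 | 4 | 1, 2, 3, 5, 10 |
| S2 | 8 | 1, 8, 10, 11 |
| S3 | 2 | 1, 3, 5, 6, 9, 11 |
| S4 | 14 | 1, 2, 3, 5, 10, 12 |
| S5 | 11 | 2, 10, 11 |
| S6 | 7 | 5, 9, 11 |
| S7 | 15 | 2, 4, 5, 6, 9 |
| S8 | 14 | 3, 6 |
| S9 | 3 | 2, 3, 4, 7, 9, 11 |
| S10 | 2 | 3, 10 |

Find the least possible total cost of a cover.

27

S2, S3, S4, S9 together cover every item (S2 ∪ S3 ∪ S4 ∪ S9 = {1, 2, 3, 4, 5, 6, 7, 8, 9, 10, 11, 12}); total cost 8 + 2 + 14 + 3 = 27.
The greedy pick S3, S9, S10, S2, S4 costs 29; no covering selection beats 27.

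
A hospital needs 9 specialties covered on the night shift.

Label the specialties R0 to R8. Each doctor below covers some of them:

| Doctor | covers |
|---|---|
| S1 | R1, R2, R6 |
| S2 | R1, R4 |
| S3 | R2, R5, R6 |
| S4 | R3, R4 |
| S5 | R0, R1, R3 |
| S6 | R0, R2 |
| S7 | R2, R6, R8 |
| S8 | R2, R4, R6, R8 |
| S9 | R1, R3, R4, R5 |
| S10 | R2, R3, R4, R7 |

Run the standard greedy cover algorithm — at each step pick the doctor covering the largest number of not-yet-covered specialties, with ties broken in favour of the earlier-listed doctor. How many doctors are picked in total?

Greedy: pick S8 (covers 4 new) → pick S5 (covers 3 new) → pick S3 (covers 1 new) → pick S10 (covers 1 new). Total picks: 4.

4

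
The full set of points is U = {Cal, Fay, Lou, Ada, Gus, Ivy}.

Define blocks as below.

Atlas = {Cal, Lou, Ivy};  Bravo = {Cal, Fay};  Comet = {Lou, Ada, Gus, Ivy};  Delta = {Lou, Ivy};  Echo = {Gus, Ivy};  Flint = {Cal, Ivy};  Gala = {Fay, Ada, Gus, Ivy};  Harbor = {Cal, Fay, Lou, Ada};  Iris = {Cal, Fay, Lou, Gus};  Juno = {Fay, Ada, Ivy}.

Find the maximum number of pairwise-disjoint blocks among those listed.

Bravo, Delta are pairwise disjoint (Bravo={Cal,Fay}; Delta={Lou,Ivy}).
Every remaining block overlaps one of these, and no 3 of the listed blocks are pairwise disjoint, so 2 is the maximum.

2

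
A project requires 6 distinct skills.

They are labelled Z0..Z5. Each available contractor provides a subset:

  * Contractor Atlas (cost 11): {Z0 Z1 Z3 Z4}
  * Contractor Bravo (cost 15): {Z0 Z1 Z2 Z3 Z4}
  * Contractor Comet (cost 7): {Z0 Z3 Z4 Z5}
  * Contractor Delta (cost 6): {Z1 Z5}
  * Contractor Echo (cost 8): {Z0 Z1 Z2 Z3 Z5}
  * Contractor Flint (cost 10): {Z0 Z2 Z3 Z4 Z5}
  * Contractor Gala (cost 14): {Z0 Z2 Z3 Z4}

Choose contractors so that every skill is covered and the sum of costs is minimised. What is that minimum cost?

15

Comet, Echo together cover every skill (Comet ∪ Echo = {Z0, Z1, Z2, Z3, Z4, Z5}); total cost 7 + 8 = 15.
No covering selection has total cost below 15.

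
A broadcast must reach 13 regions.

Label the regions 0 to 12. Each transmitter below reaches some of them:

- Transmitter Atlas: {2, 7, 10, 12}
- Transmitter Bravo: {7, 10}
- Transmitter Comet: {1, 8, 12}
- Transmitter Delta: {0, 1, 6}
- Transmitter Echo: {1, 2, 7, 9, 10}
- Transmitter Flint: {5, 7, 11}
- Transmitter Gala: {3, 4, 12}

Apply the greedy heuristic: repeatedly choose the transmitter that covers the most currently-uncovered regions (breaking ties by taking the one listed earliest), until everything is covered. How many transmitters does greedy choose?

Greedy: pick Echo (covers 5 new) → pick Gala (covers 3 new) → pick Delta (covers 2 new) → pick Flint (covers 2 new) → pick Comet (covers 1 new). Total picks: 5.

5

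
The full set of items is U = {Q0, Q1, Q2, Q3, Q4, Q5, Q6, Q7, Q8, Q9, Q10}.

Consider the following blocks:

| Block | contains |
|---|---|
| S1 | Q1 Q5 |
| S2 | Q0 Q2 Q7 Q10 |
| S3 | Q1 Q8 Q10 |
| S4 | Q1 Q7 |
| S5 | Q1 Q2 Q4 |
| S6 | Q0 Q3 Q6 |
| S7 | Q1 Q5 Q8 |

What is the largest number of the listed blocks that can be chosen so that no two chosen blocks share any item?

2

S5, S6 are pairwise disjoint (S5={Q1,Q2,Q4}; S6={Q0,Q3,Q6}).
Every remaining block overlaps one of these, and no 3 of the listed blocks are pairwise disjoint, so 2 is the maximum.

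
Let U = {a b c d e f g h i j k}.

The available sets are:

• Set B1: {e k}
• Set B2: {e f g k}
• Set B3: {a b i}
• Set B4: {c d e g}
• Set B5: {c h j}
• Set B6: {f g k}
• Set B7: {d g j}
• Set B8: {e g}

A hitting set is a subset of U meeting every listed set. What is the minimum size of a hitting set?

The 4 elements {b, e, g, j} hit every set.
No choice of 3 elements meets every set, so 4 is the minimum.

4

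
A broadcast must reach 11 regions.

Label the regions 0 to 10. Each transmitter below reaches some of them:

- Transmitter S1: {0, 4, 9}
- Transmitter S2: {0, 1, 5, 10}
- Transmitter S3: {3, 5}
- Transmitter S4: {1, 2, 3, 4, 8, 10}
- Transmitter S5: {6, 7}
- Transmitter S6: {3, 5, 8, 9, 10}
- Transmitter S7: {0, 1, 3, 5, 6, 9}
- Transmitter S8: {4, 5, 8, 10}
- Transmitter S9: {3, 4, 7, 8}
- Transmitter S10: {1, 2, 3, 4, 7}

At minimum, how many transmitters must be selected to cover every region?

Take {S4, S5, S7}. Their union is {0, 1, 2, 3, 4, 5, 6, 7, 8, 9, 10}, which is all 11 regions.
No 2 of the 10 transmitters cover everything (all 45 combinations miss at least one region), so 3 is optimal.

3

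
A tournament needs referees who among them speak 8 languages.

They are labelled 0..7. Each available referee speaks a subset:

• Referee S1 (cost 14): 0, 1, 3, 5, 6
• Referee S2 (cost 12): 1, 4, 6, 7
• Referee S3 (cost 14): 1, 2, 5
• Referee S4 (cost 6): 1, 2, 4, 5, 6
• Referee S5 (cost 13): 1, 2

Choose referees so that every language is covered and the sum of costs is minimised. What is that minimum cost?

32

S1, S2, S4 together cover every language (S1 ∪ S2 ∪ S4 = {0, 1, 2, 3, 4, 5, 6, 7}); total cost 14 + 12 + 6 = 32.
No covering selection has total cost below 32.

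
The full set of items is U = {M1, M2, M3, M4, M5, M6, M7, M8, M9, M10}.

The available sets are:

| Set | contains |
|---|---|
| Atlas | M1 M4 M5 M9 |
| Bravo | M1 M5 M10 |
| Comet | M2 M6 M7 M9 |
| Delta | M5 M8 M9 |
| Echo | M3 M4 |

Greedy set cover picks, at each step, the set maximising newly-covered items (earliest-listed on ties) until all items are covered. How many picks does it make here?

5

Greedy: pick Atlas (covers 4 new) → pick Comet (covers 3 new) → pick Bravo (covers 1 new) → pick Delta (covers 1 new) → pick Echo (covers 1 new). Total picks: 5.
(The true minimum cover uses only 4 sets, so greedy is not optimal here.)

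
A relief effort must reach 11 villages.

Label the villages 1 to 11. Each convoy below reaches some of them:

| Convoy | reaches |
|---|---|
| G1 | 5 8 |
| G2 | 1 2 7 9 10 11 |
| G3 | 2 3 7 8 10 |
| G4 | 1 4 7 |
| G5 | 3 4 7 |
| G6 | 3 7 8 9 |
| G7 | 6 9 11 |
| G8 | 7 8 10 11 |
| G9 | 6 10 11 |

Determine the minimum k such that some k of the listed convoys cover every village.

4

Take {G1, G2, G5, G9}. Their union is {1, 2, 3, 4, 5, 6, 7, 8, 9, 10, 11}, which is all 11 villages.
No 3 of the 9 convoys cover everything (all 84 combinations miss at least one village), so 4 is optimal.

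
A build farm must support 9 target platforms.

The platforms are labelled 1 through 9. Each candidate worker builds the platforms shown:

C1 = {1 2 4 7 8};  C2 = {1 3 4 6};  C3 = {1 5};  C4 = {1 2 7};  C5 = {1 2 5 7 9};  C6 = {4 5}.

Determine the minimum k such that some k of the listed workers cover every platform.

3

Take {C1, C2, C5}. Their union is {1, 2, 3, 4, 5, 6, 7, 8, 9}, which is all 9 platforms.
Only C2 contains 3, so C2 is forced; the remaining 5 platforms need at least 2 more workers (each remaining worker adds at most 4) — so at least 3 workers are needed, and 3 is optimal.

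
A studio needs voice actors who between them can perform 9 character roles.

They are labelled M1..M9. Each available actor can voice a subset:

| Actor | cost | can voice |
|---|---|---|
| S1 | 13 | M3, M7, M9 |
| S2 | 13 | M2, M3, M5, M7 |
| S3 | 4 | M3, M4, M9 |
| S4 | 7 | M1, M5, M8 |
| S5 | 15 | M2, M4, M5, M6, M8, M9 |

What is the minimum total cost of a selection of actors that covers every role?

S2, S4, S5 together cover every role (S2 ∪ S4 ∪ S5 = {M1, M2, M3, M4, M5, M6, M7, M8, M9}); total cost 13 + 7 + 15 = 35.
The greedy pick S3, S4, S2, S5 costs 39; no covering selection beats 35.

35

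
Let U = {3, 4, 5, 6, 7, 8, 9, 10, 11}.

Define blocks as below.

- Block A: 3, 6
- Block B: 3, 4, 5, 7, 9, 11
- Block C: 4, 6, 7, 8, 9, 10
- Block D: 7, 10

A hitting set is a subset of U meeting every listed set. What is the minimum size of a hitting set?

2

H = {6, 7} meets every block (each contains at least one member of H), and |H| = 2.
The blocks A, D are pairwise disjoint, so any hitting set needs a separate item for each — at least 2. Hence 2 is optimal.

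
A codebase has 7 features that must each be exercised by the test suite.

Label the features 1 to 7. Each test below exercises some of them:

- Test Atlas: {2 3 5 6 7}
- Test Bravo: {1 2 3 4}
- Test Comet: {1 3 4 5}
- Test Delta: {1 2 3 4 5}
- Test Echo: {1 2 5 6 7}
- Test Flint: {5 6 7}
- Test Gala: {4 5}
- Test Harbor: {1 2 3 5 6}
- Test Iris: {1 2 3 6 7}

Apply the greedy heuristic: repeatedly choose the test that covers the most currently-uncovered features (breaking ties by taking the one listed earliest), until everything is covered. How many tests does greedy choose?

Greedy: pick Atlas (covers 5 new) → pick Bravo (covers 2 new). Total picks: 2.

2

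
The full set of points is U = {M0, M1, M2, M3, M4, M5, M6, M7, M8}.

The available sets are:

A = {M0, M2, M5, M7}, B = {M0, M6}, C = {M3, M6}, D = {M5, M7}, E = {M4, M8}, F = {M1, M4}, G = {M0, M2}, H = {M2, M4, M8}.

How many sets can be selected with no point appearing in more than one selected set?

4

C, D, E, G are pairwise disjoint (C={M3,M6}; D={M5,M7}; E={M4,M8}; G={M0,M2}).
Every remaining set overlaps one of these, and no 5 of the listed sets are pairwise disjoint, so 4 is the maximum.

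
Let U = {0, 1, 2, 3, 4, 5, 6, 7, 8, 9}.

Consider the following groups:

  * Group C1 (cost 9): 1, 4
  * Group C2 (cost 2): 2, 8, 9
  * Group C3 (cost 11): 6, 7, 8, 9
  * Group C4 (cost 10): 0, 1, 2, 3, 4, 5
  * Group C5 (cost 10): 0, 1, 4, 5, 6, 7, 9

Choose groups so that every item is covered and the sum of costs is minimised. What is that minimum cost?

C3, C4 together cover every item (C3 ∪ C4 = {0, 1, 2, 3, 4, 5, 6, 7, 8, 9}); total cost 11 + 10 = 21.
The greedy pick C2, C5, C4 costs 22; no covering selection beats 21.

21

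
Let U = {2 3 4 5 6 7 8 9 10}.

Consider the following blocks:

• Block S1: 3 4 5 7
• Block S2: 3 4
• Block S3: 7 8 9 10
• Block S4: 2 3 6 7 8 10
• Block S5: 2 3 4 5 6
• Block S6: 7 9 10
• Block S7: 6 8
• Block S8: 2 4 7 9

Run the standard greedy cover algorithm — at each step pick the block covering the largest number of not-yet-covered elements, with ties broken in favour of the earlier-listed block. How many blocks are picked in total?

Greedy: pick S4 (covers 6 new) → pick S1 (covers 2 new) → pick S3 (covers 1 new). Total picks: 3.
(The true minimum cover uses only 2 blocks, so greedy is not optimal here.)

3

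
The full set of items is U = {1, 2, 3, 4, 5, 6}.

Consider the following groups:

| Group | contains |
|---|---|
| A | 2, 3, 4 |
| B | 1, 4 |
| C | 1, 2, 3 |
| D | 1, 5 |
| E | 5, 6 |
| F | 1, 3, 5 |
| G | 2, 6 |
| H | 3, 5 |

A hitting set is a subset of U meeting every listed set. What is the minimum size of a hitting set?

Take T = {2, 4, 5}. Each listed group contains at least one of these, so T is a hitting set of size 3.
The groups B, G, H are pairwise disjoint, so any hitting set needs a separate item for each — at least 3. Hence 3 is optimal.

3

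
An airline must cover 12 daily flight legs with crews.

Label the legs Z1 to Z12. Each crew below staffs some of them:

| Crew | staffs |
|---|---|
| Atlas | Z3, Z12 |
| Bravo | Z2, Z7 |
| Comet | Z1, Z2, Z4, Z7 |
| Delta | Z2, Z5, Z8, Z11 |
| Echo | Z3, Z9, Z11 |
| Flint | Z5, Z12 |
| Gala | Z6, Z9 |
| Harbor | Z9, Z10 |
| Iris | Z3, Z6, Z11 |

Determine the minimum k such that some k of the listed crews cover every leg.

Take {Atlas, Comet, Delta, Harbor, Iris}. Their union is {Z1, Z2, Z3, Z4, Z5, Z6, Z7, Z8, Z9, Z10, Z11, Z12}, which is all 12 legs.
No 4 of the 9 crews cover everything (all 126 combinations miss at least one leg), so 5 is optimal.

5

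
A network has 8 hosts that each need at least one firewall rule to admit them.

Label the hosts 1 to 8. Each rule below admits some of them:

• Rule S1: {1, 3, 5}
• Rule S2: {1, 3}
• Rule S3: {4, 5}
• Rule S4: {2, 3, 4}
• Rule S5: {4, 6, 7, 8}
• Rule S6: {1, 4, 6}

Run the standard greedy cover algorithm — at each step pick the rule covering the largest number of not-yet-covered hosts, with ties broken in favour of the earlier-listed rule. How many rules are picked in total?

Greedy: pick S5 (covers 4 new) → pick S1 (covers 3 new) → pick S4 (covers 1 new). Total picks: 3.

3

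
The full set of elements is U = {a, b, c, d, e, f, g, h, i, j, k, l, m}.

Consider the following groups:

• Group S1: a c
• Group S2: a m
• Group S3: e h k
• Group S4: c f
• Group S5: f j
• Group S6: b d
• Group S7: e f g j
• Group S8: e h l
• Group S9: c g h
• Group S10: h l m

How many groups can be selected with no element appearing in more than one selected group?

4

S1, S6, S7, S10 are pairwise disjoint (S1={a,c}; S6={b,d}; S7={e,f,g,j}; S10={h,l,m}).
Every remaining group overlaps one of these, and no 5 of the listed groups are pairwise disjoint, so 4 is the maximum.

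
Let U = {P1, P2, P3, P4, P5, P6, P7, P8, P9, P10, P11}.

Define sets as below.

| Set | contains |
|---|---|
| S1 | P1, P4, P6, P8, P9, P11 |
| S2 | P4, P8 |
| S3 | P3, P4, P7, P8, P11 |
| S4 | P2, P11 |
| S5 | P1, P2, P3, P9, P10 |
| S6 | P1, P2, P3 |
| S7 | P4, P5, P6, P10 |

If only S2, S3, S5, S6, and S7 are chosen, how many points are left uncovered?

0

Union of S2, S3, S5, S6, S7 = {P1, P2, P3, P4, P5, P6, P7, P8, P9, P10, P11} — that's every point, so 0 are uncovered.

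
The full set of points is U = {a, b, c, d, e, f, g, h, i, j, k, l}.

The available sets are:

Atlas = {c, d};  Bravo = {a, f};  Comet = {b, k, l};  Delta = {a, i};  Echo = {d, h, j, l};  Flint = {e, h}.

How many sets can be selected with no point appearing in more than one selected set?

4

Atlas, Comet, Delta, Flint are pairwise disjoint (Atlas={c,d}; Comet={b,k,l}; Delta={a,i}; Flint={e,h}).
Every remaining set overlaps one of these, and no 5 of the listed sets are pairwise disjoint, so 4 is the maximum.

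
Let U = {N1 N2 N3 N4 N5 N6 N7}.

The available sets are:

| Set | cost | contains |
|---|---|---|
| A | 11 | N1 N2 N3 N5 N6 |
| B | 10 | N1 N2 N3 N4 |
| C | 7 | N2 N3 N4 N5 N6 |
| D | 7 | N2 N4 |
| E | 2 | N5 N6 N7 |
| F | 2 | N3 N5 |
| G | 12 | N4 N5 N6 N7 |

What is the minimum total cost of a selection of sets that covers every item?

12

B, E together cover every item (B ∪ E = {N1, N2, N3, N4, N5, N6, N7}); total cost 10 + 2 = 12.
The greedy pick E, F, B costs 14; no covering selection beats 12.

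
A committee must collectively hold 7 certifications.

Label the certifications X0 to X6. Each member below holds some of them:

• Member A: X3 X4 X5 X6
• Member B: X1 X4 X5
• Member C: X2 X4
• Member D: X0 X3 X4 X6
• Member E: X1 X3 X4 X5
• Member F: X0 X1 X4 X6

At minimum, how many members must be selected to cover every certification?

3

Take {C, E, F}. Their union is {X0, X1, X2, X3, X4, X5, X6}, which is all 7 certifications.
Only C contains X2, so C is forced; the remaining 5 certifications need at least 2 more members (each remaining member adds at most 3) — so at least 3 members are needed, and 3 is optimal.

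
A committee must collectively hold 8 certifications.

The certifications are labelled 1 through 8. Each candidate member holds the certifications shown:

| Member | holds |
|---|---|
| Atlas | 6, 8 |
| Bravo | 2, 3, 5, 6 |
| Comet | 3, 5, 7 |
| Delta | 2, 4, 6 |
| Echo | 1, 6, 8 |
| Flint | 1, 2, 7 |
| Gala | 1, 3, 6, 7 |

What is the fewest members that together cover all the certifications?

3

Take {Comet, Delta, Echo}. Their union is {1, 2, 3, 4, 5, 6, 7, 8}, which is all 8 certifications.
Only Delta contains 4, so Delta is forced; the remaining 5 certifications need at least 2 more members (each remaining member adds at most 3) — so at least 3 members are needed, and 3 is optimal.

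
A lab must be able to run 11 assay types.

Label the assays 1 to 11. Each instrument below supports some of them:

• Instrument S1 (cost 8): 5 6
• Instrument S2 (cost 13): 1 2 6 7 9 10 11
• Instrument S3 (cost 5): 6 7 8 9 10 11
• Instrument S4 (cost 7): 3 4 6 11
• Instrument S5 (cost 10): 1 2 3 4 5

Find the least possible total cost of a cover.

S3, S5 together cover every assay (S3 ∪ S5 = {1, 2, 3, 4, 5, 6, 7, 8, 9, 10, 11}); total cost 5 + 10 = 15.
No covering selection has total cost below 15.

15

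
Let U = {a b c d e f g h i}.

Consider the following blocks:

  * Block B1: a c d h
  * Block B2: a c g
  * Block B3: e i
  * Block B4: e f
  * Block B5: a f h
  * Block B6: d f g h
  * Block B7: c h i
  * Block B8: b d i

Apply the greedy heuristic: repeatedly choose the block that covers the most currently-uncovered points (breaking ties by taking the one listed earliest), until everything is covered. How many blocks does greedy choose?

Greedy: pick B1 (covers 4 new) → pick B3 (covers 2 new) → pick B6 (covers 2 new) → pick B8 (covers 1 new). Total picks: 4.

4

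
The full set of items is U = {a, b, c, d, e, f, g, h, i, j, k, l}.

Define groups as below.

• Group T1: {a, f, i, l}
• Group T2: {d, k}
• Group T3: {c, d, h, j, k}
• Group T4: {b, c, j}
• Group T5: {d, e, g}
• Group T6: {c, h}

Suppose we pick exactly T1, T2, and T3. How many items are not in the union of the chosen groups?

3

Union of T1, T2, T3 = {a, c, d, f, h, i, j, k, l}.
Not covered: b, e, g — 3 items.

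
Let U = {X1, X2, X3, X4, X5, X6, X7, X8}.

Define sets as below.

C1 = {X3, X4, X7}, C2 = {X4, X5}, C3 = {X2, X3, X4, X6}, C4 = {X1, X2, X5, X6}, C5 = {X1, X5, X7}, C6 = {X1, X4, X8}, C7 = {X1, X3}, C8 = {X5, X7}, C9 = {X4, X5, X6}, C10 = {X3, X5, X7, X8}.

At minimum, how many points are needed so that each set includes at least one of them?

3

H = {X3, X5, X8} meets every set (each contains at least one member of H), and |H| = 3.
No choice of 2 points meets every set, so 3 is the minimum.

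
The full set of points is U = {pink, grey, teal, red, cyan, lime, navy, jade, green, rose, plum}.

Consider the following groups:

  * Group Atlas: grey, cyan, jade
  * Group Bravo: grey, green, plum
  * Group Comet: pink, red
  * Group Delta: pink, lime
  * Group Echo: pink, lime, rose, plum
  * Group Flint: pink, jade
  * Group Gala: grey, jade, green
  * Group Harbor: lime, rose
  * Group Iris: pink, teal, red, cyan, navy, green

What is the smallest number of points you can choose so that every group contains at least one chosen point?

3

Take H = {pink, grey, lime}. Each listed group contains at least one of these, so H is a hitting set of size 3.
The groups Bravo, Comet, Harbor are pairwise disjoint, so any hitting set needs a separate point for each — at least 3. Hence 3 is optimal.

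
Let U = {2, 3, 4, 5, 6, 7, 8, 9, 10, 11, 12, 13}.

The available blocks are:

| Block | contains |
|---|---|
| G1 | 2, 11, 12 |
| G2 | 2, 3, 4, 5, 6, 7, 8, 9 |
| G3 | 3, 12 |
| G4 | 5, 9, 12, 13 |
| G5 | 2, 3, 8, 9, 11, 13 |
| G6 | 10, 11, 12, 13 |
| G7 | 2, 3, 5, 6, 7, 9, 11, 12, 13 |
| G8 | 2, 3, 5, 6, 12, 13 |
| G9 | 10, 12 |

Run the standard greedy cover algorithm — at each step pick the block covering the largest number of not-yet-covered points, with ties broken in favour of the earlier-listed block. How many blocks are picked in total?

Greedy: pick G7 (covers 9 new) → pick G2 (covers 2 new) → pick G6 (covers 1 new). Total picks: 3.
(The true minimum cover uses only 2 blocks, so greedy is not optimal here.)

3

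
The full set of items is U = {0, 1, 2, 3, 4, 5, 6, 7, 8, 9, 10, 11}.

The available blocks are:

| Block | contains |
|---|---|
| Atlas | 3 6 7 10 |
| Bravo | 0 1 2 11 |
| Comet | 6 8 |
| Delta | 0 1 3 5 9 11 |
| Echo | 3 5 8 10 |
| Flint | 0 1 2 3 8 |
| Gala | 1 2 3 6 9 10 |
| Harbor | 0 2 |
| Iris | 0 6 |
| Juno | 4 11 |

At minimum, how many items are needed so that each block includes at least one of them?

The 4 items {0, 4, 8, 10} hit every block.
No choice of 3 items meets every block, so 4 is the minimum.

4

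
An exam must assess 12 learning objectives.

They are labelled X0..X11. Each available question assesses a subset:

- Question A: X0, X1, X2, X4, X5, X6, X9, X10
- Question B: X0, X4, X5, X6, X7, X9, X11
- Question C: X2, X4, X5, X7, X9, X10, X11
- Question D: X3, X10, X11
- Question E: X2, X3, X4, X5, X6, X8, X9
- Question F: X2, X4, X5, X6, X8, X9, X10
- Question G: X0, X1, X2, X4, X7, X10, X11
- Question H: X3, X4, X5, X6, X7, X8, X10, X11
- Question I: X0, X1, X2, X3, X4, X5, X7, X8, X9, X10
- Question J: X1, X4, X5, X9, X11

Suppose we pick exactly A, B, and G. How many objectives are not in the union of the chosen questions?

Union of A, B, G = {X0, X1, X2, X4, X5, X6, X7, X9, X10, X11}.
Not covered: X3, X8 — 2 objectives.

2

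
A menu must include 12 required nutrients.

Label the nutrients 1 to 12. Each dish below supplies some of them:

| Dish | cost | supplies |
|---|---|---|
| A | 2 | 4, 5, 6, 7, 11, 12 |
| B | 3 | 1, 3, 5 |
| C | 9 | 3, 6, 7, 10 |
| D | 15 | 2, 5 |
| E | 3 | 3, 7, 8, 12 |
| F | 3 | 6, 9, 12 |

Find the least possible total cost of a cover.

A, B, C, D, E, F together cover every nutrient (A ∪ B ∪ C ∪ D ∪ E ∪ F = {1, 2, 3, 4, 5, 6, 7, 8, 9, 10, 11, 12}); total cost 2 + 3 + 9 + 15 + 3 + 3 = 35.
No covering selection has total cost below 35.

35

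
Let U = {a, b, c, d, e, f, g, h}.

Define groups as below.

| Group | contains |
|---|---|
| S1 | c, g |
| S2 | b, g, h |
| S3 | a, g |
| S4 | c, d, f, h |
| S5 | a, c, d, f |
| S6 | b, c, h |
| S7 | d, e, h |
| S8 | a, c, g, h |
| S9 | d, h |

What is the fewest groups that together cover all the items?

3

Take {S2, S5, S7}. Their union is {a, b, c, d, e, f, g, h}, which is all 8 items.
Only S7 contains e, so S7 is forced; the remaining 5 items need at least 2 more groups (each remaining group adds at most 3) — so at least 3 groups are needed, and 3 is optimal.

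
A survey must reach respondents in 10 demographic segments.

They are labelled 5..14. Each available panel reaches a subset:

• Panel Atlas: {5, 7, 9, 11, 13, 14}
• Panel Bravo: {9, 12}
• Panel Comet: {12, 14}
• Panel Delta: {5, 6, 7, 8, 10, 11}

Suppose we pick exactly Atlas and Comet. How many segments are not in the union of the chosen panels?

Union of Atlas, Comet = {5, 7, 9, 11, 12, 13, 14}.
Not covered: 6, 8, 10 — 3 segments.

3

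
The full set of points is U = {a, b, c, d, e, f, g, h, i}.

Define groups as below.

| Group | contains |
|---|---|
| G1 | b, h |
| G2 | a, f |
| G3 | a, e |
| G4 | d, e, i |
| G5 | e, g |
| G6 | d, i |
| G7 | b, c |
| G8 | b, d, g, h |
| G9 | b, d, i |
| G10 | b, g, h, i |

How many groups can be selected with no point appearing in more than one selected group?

4

G1, G2, G5, G6 are pairwise disjoint (G1={b,h}; G2={a,f}; G5={e,g}; G6={d,i}).
Every remaining group overlaps one of these, and no 5 of the listed groups are pairwise disjoint, so 4 is the maximum.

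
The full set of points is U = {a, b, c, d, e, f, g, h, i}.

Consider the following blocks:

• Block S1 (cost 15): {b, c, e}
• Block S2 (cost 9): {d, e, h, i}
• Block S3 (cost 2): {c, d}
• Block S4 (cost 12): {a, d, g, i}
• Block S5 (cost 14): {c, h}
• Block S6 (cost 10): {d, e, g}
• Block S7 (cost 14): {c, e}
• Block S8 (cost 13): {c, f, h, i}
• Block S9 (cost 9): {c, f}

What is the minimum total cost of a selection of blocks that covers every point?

S1, S4, S8 together cover every point (S1 ∪ S4 ∪ S8 = {a, b, c, d, e, f, g, h, i}); total cost 15 + 12 + 13 = 40.
The greedy pick S3, S2, S4, S9, S1 costs 47; no covering selection beats 40.

40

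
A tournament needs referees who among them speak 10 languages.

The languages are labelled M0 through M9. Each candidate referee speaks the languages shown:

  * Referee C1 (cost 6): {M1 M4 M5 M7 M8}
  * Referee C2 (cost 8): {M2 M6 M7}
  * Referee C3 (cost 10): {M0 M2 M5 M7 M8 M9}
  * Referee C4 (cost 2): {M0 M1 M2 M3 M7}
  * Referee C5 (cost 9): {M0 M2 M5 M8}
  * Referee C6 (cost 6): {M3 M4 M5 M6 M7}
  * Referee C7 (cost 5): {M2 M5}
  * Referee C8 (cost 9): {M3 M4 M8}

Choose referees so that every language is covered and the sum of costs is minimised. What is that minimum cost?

18

C3, C4, C6 together cover every language (C3 ∪ C4 ∪ C6 = {M0, M1, M2, M3, M4, M5, M6, M7, M8, M9}); total cost 10 + 2 + 6 = 18.
The greedy pick C4, C1, C6, C3 costs 24; no covering selection beats 18.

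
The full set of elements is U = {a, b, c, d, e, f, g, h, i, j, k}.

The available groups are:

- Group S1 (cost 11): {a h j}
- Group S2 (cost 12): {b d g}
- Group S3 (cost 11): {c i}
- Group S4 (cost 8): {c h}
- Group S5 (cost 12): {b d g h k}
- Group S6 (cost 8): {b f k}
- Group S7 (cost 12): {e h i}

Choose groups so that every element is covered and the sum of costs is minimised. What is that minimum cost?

51

S1, S2, S4, S6, S7 together cover every element (S1 ∪ S2 ∪ S4 ∪ S6 ∪ S7 = {a, b, c, d, e, f, g, h, i, j, k}); total cost 11 + 12 + 8 + 8 + 12 = 51.
The greedy pick S5, S1, S3, S6, S7 costs 54; no covering selection beats 51.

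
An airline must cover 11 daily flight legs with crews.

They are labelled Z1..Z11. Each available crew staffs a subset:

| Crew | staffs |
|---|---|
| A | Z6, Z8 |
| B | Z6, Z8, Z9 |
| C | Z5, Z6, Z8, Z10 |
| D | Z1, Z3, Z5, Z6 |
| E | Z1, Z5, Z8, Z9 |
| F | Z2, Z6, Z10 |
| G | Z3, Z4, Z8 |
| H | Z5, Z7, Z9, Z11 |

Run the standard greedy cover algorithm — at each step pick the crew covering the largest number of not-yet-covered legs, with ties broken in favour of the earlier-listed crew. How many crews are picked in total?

Greedy: pick C (covers 4 new) → pick H (covers 3 new) → pick D (covers 2 new) → pick F (covers 1 new) → pick G (covers 1 new). Total picks: 5.
(The true minimum cover uses only 4 crews, so greedy is not optimal here.)

5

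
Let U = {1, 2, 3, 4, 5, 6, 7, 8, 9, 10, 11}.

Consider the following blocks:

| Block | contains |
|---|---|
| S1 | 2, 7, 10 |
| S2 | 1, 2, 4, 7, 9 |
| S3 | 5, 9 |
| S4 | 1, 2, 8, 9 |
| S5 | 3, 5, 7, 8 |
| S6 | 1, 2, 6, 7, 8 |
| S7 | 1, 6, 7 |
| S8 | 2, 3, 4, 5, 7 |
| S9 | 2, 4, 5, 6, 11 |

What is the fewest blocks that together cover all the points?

S1, S4, S8, and S9 cover everything between them: the union {1, 2, 3, 4, 5, 6, 7, 8, 9, 10, 11} is all of U.
No 3 of the 9 blocks cover everything (all 84 combinations miss at least one point), so 4 is optimal.

4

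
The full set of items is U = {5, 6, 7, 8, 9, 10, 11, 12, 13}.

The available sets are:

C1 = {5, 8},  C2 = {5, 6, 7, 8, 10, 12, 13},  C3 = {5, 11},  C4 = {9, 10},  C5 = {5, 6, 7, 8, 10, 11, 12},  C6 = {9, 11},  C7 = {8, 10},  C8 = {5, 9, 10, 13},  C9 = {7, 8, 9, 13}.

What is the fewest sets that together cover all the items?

2

Take {C5, C9}. Their union is {5, 6, 7, 8, 9, 10, 11, 12, 13}, which is all 9 items.
No single set has all 9 items (the largest, C2, has 7), so 2 is optimal.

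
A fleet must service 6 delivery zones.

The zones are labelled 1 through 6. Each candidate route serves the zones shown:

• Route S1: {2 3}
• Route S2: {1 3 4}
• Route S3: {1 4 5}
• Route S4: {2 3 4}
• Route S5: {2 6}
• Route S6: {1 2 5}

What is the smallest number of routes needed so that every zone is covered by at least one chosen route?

3

Take {S2, S3, S5}. Their union is {1, 2, 3, 4, 5, 6}, which is all 6 zones.
Only S5 contains 6, so S5 is forced; the remaining 4 zones need at least 2 more routes (each remaining route adds at most 3) — so at least 3 routes are needed, and 3 is optimal.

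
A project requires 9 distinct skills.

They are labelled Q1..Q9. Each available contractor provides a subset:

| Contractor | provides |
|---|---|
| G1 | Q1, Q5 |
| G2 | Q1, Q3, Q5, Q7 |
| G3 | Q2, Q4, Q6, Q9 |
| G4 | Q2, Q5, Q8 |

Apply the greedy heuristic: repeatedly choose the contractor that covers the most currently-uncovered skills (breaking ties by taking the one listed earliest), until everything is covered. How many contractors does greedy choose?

3

Greedy: pick G2 (covers 4 new) → pick G3 (covers 4 new) → pick G4 (covers 1 new). Total picks: 3.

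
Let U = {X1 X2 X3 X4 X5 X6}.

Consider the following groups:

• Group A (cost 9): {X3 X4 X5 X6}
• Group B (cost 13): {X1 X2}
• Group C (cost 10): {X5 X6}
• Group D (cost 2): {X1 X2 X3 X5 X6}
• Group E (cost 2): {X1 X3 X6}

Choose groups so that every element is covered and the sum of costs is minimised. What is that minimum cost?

11

A, D together cover every element (A ∪ D = {X1, X2, X3, X4, X5, X6}); total cost 9 + 2 = 11.
No covering selection has total cost below 11.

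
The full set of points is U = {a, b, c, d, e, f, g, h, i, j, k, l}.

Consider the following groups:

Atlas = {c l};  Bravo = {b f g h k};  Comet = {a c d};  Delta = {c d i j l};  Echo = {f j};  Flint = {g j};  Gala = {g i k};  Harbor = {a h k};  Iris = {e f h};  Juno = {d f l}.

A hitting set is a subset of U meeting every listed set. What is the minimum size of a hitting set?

Take T = {a, c, f, g}. Each listed group contains at least one of these, so T is a hitting set of size 4.
No choice of 3 points meets every group, so 4 is the minimum.

4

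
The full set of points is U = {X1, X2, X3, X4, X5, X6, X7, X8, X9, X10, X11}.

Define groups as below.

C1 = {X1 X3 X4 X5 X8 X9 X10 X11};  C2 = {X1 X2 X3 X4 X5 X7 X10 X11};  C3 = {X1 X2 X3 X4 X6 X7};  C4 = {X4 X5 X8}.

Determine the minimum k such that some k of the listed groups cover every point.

C1 and C3 together: C1 ∪ C3 = {X1, X2, X3, X4, X5, X6, X7, X8, X9, X10, X11} — every point is covered.
No single group has all 11 points (the largest, C1, has 8), so 2 is optimal.

2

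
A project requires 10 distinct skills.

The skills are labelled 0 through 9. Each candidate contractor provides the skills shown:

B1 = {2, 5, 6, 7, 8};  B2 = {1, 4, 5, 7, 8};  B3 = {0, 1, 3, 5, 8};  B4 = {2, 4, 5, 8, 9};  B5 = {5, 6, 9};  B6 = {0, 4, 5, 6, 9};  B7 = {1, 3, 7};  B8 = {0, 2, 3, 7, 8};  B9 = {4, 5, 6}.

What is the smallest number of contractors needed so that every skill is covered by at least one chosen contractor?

B4 and B6 and B7 together: B4 ∪ B6 ∪ B7 = {0, 1, 2, 3, 4, 5, 6, 7, 8, 9} — every skill is covered.
No 2 of the 9 contractors cover everything (all 36 combinations miss at least one skill), so 3 is optimal.

3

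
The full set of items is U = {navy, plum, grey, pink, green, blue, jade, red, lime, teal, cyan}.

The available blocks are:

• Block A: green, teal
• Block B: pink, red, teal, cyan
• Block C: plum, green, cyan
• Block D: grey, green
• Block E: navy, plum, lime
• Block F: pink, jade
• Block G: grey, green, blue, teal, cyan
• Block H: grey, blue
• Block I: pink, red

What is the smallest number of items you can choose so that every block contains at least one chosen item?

The 4 items {navy, pink, green, blue} hit every block.
The blocks A, E, H, I are pairwise disjoint, so any hitting set needs a separate item for each — at least 4. Hence 4 is optimal.

4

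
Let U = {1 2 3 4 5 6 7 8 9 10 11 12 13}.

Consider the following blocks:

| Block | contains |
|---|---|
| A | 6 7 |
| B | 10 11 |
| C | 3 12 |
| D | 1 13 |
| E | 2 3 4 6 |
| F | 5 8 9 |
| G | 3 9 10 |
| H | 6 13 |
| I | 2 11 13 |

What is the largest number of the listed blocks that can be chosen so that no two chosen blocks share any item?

A, B, C, D, F are pairwise disjoint (A={6,7}; B={10,11}; C={3,12}; D={1,13}; F={5,8,9}).
Every remaining block overlaps one of these, and no 6 of the listed blocks are pairwise disjoint, so 5 is the maximum.

5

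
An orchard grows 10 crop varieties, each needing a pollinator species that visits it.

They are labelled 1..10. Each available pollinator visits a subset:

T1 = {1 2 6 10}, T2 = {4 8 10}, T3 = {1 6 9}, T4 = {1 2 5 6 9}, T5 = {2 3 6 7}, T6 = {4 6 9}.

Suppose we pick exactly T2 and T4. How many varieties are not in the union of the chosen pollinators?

2

Union of T2, T4 = {1, 2, 4, 5, 6, 8, 9, 10}.
Not covered: 3, 7 — 2 varieties.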